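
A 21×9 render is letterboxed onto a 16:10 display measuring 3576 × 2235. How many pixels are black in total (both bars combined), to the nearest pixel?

21×9 (2.333) > 16:10 (1.600), so the render fills the width.
The render is 3576 × 9/21 ≈ 1532.5714 px tall.
2235 − 1532.5714 = 702.4286 px of bars.
Across the 3576-px span: 702.4286 × 3576 ≈ 2511885 px.

2511885 pixels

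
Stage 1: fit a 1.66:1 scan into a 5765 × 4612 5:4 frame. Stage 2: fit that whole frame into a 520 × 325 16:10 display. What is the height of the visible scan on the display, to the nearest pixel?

245 px

First fit — 1.66:1 into 5765×4612 spans the width: 5765.00 × 3472.89.
The 5:4 canvas is height-limited in 520×325, giving 406.25 × 325.00; scale factor 0.0705.
So the scan's height is 3472.89 × 0.0705 ≈ 244.73.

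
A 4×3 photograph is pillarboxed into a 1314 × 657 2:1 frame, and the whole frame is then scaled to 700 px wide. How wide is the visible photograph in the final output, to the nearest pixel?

At 1314×657 the photograph is height-limited, so width = 657 × 4/3 ≈ 876.00 px.
The frame scales by 700/1314 = 0.5327; 876.00 × 0.5327 ≈ 466.67 px.

467 px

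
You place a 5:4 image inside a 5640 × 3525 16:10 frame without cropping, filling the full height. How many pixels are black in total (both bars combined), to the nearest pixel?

Content width = 3525 × 5/4 ≈ 4406.2500 px.
Black = 5640 − 4406.2500 = 1233.7500 px.
Bar area = 1233.7500 × 3525 ≈ 4348969 px.

4348969 pixels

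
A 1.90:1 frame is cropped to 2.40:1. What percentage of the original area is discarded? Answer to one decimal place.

20.8%

Going from 1.90:1 to 2.40:1 means cutting height while keeping width.
Fraction kept = (1.900)/(2.400) ≈ 79.17%, so 20.83% is lost.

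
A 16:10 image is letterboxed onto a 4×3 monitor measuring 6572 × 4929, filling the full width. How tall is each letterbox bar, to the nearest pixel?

That makes the image 4107.50 px tall (6572 × 10/16).
Leftover height: 4929 − 4107.50 = 821.50 px → 410.75 each side.

411 px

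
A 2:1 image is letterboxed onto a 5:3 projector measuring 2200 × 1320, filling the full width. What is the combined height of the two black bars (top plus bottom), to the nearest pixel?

220 px

That makes the image 1100.00 px tall (2200 × 1/2).
Leftover height: 1320 − 1100.00 = 220.00 px.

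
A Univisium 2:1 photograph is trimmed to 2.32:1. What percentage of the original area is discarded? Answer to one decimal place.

The width stays; only height is cut (since 2.32:1 is wider than Univisium 2:1).
Fraction kept = (2.000)/(2.320) ≈ 86.21%, so 13.79% is lost.

13.8%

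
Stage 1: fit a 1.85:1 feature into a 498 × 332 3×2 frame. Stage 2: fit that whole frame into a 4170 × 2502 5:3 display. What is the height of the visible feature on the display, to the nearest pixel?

1.85:1 in 498×332: fills the width, so the feature is 498.00 × 269.19.
3×2 in 4170×2502: fills the height, so the intermediate becomes 3753.00 × 2502.00 — a scale of ×7.5361.
The feature scales with it: height 269.19 × 7.5361 ≈ 2028.65.

2029 px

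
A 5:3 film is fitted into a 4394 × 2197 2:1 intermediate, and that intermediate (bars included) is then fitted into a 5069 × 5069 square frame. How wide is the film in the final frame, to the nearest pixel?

4224 px

5:3 in 4394×2197: fills the height, so the film is 3661.67 × 2197.00.
Second fit — the 2:1 canvas into 5069×5069 spans the width: 5069.00 × 2534.50 (×1.1536 from 4394×2197).
Applying the same ×1.1536: 3661.67 → 4224.17.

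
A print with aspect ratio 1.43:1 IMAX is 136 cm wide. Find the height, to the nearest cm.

Height = 136 / 1.430 = 95.10.

95 cm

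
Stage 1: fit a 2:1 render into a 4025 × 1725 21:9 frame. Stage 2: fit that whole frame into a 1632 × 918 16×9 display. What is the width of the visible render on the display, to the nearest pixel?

1399 px

2:1 in 4025×1725: fills the height, so the render is 3450.00 × 1725.00.
21:9 in 1632×918: fills the width, so the intermediate becomes 1632.00 × 699.43 — a scale of ×0.4055.
Applying the same ×0.4055: 3450.00 → 1398.86.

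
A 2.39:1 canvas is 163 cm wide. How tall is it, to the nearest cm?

68 cm

Height = 163 / 2.390 = 68.20.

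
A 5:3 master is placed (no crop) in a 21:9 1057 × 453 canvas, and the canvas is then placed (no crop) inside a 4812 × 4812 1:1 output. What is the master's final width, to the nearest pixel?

5:3 in 1057×453: fills the height, so the master is 755.00 × 453.00.
21:9 in 4812×4812: fills the width, so the intermediate becomes 4812.00 × 2062.29 — a scale of ×4.5525.
The master scales with it: width 755.00 × 4.5525 ≈ 3437.14.

3437 px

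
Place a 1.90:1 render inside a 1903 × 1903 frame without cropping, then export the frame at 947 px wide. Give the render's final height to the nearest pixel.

498 px

In the 1903×1903 frame the render fills the width: height = 1903 / 1.900 ≈ 1001.58 px.
Resizing to 947 px wide multiplies everything by 0.4976: 1001.58 → 498.42 px.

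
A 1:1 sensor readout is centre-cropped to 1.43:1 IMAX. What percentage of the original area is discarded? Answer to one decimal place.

30.1%

Going from 1:1 to 1.43:1 IMAX means cutting height while keeping width.
Area ratio = (1.000)/(1.430) = 69.93%; the remaining 30.07% is cropped out.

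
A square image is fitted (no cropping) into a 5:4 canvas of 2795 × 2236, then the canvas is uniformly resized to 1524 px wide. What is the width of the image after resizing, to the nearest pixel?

1219 px

Fitted into 2795×2236, the image spans the height; its width is 2236 × 1/1 ≈ 2236.00 px.
The frame scales by 1524/2795 = 0.5453; 2236.00 × 0.5453 ≈ 1219.20 px.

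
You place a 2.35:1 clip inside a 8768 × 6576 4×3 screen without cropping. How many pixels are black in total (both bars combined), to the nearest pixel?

Since 2.350 > 1.333, the clip is width-limited.
Content height = 8768 / 2.350 ≈ 3731.0638 px.
6576 − 3731.0638 = 2844.9362 px of bars.
Bar area = 2844.9362 × 8768 ≈ 24944400 px.

24944400 pixels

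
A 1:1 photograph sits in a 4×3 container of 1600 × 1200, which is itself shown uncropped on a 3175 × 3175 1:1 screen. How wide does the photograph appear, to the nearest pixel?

Inside the 1600×1200 canvas the photograph is height-limited at 1200.00 × 1200.00.
The 4×3 canvas is width-limited in 3175×3175, giving 3175.00 × 2381.25; scale factor 1.9844.
Applying the same ×1.9844: 1200.00 → 2381.25.

2381 px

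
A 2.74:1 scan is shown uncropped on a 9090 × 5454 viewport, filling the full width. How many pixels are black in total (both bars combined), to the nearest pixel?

Content height = 9090 / 2.740 ≈ 3317.5182 px.
Black = 5454 − 3317.5182 = 2136.4818 px.
That's 2136.4818 × 9090 ≈ 19420619 black pixels.

19420619 pixels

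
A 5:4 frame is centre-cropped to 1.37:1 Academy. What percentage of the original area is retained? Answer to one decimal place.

The width stays; only height is cut (since 1.37:1 Academy is wider than 5:4).
Fraction kept = (1.250)/(1.370) ≈ 91.24%.

91.2%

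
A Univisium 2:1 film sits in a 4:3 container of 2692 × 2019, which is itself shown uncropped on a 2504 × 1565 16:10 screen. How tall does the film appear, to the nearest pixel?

Univisium 2:1 in 2692×2019: fills the width, so the film is 2692.00 × 1346.00.
The 4:3 canvas is height-limited in 2504×1565, giving 2086.67 × 1565.00; scale factor 0.7751.
The film scales with it: height 1346.00 × 0.7751 ≈ 1043.33.

1043 px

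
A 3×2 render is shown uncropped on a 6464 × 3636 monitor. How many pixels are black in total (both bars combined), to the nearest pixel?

3672360 pixels

3×2 is narrower than 16:9, so it spans the full height.
Content width = 3636 × 3/2 ≈ 5454.0000 px.
6464 − 5454.0000 = 1010.0000 px of bars.
That's 1010.0000 × 3636 ≈ 3672360 black pixels.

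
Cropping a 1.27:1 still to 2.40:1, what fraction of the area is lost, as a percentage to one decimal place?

47.1%

Going from 1.27:1 to 2.40:1 means cutting height while keeping width.
Fraction kept = (1.270)/(2.400) ≈ 52.92%, so 47.08% is lost.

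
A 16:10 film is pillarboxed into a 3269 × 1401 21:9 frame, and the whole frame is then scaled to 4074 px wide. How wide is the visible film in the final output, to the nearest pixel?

2794 px

At 3269×1401 the film is height-limited, so width = 1401 × 16/10 ≈ 2241.60 px.
Resizing to 4074 px wide multiplies everything by 1.2463: 2241.60 → 2793.60 px.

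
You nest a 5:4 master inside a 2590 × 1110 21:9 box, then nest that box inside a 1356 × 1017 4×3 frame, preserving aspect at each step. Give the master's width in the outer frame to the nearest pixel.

726 px

Inside the 2590×1110 canvas the master is height-limited at 1387.50 × 1110.00.
21:9 in 1356×1017: fills the width, so the intermediate becomes 1356.00 × 581.14 — a scale of ×0.5236.
Applying the same ×0.5236: 1387.50 → 726.43.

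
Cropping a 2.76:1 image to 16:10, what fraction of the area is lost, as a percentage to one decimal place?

16:10 is narrower than 2.76:1, so the crop keeps the full height and trims the width.
(1.600)/(2.760) ≈ 0.580 of the area survives, leaving 42.03% discarded.

42.0%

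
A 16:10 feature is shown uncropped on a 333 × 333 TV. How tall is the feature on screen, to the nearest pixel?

208 px

16:10 is wider than square, so it spans the full width.
Content height = 333 × 10/16 ≈ 208.12 px.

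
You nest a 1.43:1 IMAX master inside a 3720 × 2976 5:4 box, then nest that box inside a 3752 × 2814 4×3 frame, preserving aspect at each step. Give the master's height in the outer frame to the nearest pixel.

2460 px

Inside the 3720×2976 canvas the master is width-limited at 3720.00 × 2601.40.
5:4 in 3752×2814: fills the height, so the intermediate becomes 3517.50 × 2814.00 — a scale of ×0.9456.
The master scales with it: height 2601.40 × 0.9456 ≈ 2459.79.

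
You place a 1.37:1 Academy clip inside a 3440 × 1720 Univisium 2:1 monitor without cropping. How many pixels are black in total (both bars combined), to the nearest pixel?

1863792 pixels

1.37:1 Academy is narrower than Univisium 2:1, so it spans the full height.
Content width = 1720 × 1.370 ≈ 2356.4000 px.
Leftover width: 3440 − 2356.4000 = 1083.6000 px.
Across the 1720-px span: 1083.6000 × 1720 ≈ 1863792 px.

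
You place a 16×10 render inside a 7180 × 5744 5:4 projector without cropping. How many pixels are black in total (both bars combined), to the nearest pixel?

16×10 (1.600) > 5:4 (1.250), so the render fills the width.
Content height = 7180 × 10/16 ≈ 4487.5000 px.
Black = 5744 − 4487.5000 = 1256.5000 px.
Across the 7180-px span: 1256.5000 × 7180 ≈ 9021670 px.

9021670 pixels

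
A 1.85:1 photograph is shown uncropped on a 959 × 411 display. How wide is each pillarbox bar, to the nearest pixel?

Since 1.850 < 2.333, the photograph is height-limited.
That makes the image 760.35 px wide (411 × 1.850).
959 − 760.35 = 198.65 px of bars (99.33 each).

99 px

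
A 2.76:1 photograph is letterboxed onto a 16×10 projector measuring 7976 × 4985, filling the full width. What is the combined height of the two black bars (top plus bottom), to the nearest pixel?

The photograph is 7976 / 2.760 ≈ 2889.86 px tall.
Leftover height: 4985 − 2889.86 = 2095.14 px.

2095 px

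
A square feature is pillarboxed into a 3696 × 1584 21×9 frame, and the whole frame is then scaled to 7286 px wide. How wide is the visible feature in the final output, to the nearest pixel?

3123 px

At 3696×1584 the feature is height-limited, so width = 1584 × 1/1 ≈ 1584.00 px.
Resizing to 7286 px wide multiplies everything by 1.9713: 1584.00 → 3122.57 px.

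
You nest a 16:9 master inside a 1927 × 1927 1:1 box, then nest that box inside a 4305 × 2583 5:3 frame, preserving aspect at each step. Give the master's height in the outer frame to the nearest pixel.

1453 px

Inside the 1927×1927 canvas the master is width-limited at 1927.00 × 1083.94.
The 1:1 canvas is height-limited in 4305×2583, giving 2583.00 × 2583.00; scale factor 1.3404.
So the master's height is 1083.94 × 1.3404 ≈ 1452.94.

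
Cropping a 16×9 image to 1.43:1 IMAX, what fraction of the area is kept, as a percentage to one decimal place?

80.4%

The height stays; only width is cut (since 1.43:1 IMAX is narrower than 16×9).
Area ratio = (1.430)/(1.778) = 80.44% retained.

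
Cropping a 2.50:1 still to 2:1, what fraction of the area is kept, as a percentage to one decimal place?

Going from 2.50:1 to 2:1 means cutting width while keeping height.
Area ratio = (2.000)/(2.500) = 80.00% retained.

80.0%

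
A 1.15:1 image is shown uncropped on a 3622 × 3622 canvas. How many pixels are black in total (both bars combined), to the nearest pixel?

1.15:1 (1.150) > square (1.000), so the image fills the width.
The image is 3622 / 1.150 ≈ 3149.5652 px tall.
Leftover height: 3622 − 3149.5652 = 472.4348 px.
Bar area = 472.4348 × 3622 ≈ 1711159 px.

1711159 pixels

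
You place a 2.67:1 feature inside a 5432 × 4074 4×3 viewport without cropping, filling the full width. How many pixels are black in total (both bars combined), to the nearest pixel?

11078798 pixels

That makes the image 2034.4569 px tall (5432 / 2.670).
4074 − 2034.4569 = 2039.5431 px of bars.
Across the 5432-px span: 2039.5431 × 5432 ≈ 11078798 px.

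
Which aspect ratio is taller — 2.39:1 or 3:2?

3:2

2.39 and 3:2 = 1.5; 2.39 > 1.5. The smaller width-to-height ratio is the taller frame.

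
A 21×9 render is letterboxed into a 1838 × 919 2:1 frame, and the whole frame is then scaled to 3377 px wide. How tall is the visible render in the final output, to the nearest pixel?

1447 px

Fitted into 1838×919, the render spans the width; its height is 1838 × 9/21 ≈ 787.71 px.
Scaling 1838 → 3377 is ×1.8373, so the height becomes 787.71 × 1.8373 ≈ 1447.29 px.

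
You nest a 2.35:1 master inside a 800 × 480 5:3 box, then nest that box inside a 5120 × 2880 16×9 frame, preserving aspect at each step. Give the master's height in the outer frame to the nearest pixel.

2043 px

2.35:1 in 800×480: fills the width, so the master is 800.00 × 340.43.
Second fit — the 5:3 canvas into 5120×2880 spans the height: 4800.00 × 2880.00 (×6.0000 from 800×480).
Applying the same ×6.0000: 340.43 → 2042.55.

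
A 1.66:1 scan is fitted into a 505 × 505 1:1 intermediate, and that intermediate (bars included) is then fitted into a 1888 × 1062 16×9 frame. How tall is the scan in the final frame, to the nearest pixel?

640 px

First fit — 1.66:1 into 505×505 spans the width: 505.00 × 304.22.
Second fit — the 1:1 canvas into 1888×1062 spans the height: 1062.00 × 1062.00 (×2.1030 from 505×505).
The scan scales with it: height 304.22 × 2.1030 ≈ 639.76.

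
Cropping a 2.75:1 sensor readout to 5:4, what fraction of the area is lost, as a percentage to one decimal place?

54.5%

Going from 2.75:1 to 5:4 means cutting width while keeping height.
(1.250)/(2.750) ≈ 0.455 of the area survives, leaving 54.55% discarded.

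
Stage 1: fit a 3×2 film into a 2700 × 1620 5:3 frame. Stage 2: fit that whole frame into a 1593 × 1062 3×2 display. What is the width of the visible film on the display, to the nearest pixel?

Inside the 2700×1620 canvas the film is height-limited at 2430.00 × 1620.00.
The 5:3 canvas is width-limited in 1593×1062, giving 1593.00 × 955.80; scale factor 0.5900.
Applying the same ×0.5900: 2430.00 → 1433.70.

1434 px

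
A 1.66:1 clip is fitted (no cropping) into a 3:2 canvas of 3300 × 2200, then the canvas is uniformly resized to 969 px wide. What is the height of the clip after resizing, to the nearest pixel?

Fitted into 3300×2200, the clip spans the width; its height is 3300 / 1.660 ≈ 1987.95 px.
Resizing to 969 px wide multiplies everything by 0.2936: 1987.95 → 583.73 px.

584 px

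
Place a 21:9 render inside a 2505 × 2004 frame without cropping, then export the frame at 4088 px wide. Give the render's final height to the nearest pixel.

In the 2505×2004 frame the render fills the width: height = 2505 × 9/21 ≈ 1073.57 px.
Resizing to 4088 px wide multiplies everything by 1.6319: 1073.57 → 1752.00 px.

1752 px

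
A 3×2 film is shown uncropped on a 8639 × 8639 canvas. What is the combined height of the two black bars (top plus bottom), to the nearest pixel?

Since 1.500 > 1.000, the film is width-limited.
That makes the image 5759.33 px tall (8639 × 2/3).
8639 − 5759.33 = 2879.67 px of bars.

2880 px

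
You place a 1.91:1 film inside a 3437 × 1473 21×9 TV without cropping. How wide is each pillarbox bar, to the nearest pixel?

1.91:1 is narrower than 21×9, so it spans the full height.
That makes the image 2813.43 px wide (1473 × 1.910).
3437 − 2813.43 = 623.57 px of bars (311.79 each).

312 px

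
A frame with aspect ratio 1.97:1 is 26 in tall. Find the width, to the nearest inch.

At 1.97:1, 26 × 1.970 ≈ 51.22.

51 in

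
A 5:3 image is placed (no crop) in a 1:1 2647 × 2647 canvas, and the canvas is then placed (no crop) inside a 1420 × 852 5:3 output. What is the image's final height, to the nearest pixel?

Inside the 2647×2647 canvas the image is width-limited at 2647.00 × 1588.20.
The 1:1 canvas is height-limited in 1420×852, giving 852.00 × 852.00; scale factor 0.3219.
Applying the same ×0.3219: 1588.20 → 511.20.

511 px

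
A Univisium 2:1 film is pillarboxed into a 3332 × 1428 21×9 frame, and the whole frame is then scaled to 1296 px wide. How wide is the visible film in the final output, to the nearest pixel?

Fitted into 3332×1428, the film spans the height; its width is 1428 × 2/1 ≈ 2856.00 px.
The frame scales by 1296/3332 = 0.3890; 2856.00 × 0.3890 ≈ 1110.86 px.

1111 px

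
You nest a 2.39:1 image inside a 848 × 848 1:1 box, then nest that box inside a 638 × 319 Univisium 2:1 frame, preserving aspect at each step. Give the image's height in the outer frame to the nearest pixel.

133 px

Inside the 848×848 canvas the image is width-limited at 848.00 × 354.81.
The 1:1 canvas is height-limited in 638×319, giving 319.00 × 319.00; scale factor 0.3762.
The image scales with it: height 354.81 × 0.3762 ≈ 133.47.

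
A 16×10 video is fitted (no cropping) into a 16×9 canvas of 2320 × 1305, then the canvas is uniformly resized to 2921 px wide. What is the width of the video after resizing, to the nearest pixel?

Fitted into 2320×1305, the video spans the height; its width is 1305 × 16/10 ≈ 2088.00 px.
Scaling 2320 → 2921 is ×1.2591, so the width becomes 2088.00 × 1.2591 ≈ 2628.90 px.

2629 px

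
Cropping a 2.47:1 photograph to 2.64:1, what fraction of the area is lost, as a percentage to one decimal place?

The width stays; only height is cut (since 2.64:1 is wider than 2.47:1).
Area ratio = (2.470)/(2.640) = 93.56%; the remaining 6.44% is cropped out.

6.4%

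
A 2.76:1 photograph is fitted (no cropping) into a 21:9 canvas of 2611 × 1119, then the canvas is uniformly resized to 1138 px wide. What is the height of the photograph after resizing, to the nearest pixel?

In the 2611×1119 frame the photograph fills the width: height = 2611 / 2.760 ≈ 946.01 px.
Scaling 2611 → 1138 is ×0.4358, so the height becomes 946.01 × 0.4358 ≈ 412.32 px.

412 px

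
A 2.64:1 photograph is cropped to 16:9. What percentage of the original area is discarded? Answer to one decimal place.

32.7%

The height stays; only width is cut (since 16:9 is narrower than 2.64:1).
(1.778)/(2.640) ≈ 0.673 of the area survives, leaving 32.66% discarded.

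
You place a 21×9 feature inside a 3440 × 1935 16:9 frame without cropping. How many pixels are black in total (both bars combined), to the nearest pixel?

Since 2.333 > 1.778, the feature is width-limited.
Content height = 3440 × 9/21 ≈ 1474.2857 px.
Black = 1935 − 1474.2857 = 460.7143 px.
Bar area = 460.7143 × 3440 ≈ 1584857 px.

1584857 pixels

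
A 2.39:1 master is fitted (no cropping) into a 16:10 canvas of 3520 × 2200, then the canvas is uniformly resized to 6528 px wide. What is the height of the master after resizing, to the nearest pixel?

2731 px

Fitted into 3520×2200, the master spans the width; its height is 3520 / 2.390 ≈ 1472.80 px.
The frame scales by 6528/3520 = 1.8545; 1472.80 × 1.8545 ≈ 2731.38 px.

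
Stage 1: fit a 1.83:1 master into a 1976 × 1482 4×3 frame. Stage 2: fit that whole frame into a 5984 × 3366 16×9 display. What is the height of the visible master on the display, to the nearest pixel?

Inside the 1976×1482 canvas the master is width-limited at 1976.00 × 1079.78.
4×3 in 5984×3366: fills the height, so the intermediate becomes 4488.00 × 3366.00 — a scale of ×2.2713.
Applying the same ×2.2713: 1079.78 → 2452.46.

2452 px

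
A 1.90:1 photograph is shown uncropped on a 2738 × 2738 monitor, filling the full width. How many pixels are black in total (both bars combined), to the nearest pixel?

That makes the image 1441.0526 px tall (2738 / 1.900).
Black = 2738 − 1441.0526 = 1296.9474 px.
That's 1296.9474 × 2738 ≈ 3551042 black pixels.

3551042 pixels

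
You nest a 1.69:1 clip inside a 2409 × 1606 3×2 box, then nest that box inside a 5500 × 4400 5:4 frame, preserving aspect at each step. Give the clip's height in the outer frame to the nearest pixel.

Inside the 2409×1606 canvas the clip is width-limited at 2409.00 × 1425.44.
Second fit — the 3×2 canvas into 5500×4400 spans the width: 5500.00 × 3666.67 (×2.2831 from 2409×1606).
So the clip's height is 1425.44 × 2.2831 ≈ 3254.44.

3254 px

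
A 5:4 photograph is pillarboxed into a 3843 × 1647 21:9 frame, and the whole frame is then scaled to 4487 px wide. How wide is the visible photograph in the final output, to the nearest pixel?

At 3843×1647 the photograph is height-limited, so width = 1647 × 5/4 ≈ 2058.75 px.
Resizing to 4487 px wide multiplies everything by 1.1676: 2058.75 → 2403.75 px.

2404 px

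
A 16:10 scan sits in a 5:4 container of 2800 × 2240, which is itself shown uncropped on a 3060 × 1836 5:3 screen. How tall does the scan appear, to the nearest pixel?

First fit — 16:10 into 2800×2240 spans the width: 2800.00 × 1750.00.
5:4 in 3060×1836: fills the height, so the intermediate becomes 2295.00 × 1836.00 — a scale of ×0.8196.
The scan scales with it: height 1750.00 × 0.8196 ≈ 1434.38.

1434 px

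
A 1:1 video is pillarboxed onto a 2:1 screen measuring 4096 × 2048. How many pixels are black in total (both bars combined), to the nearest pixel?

4194304 pixels

1:1 (1.000) < 2:1 (2.000), so the video fills the height.
Content width = 2048 × 1/1 ≈ 2048.0000 px.
4096 − 2048.0000 = 2048.0000 px of bars.
Across the 2048-px span: 2048.0000 × 2048 ≈ 4194304 px.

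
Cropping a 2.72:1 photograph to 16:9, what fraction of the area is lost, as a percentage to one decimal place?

34.6%

The height stays; only width is cut (since 16:9 is narrower than 2.72:1).
Area ratio = (1.778)/(2.720) = 65.36%; the remaining 34.64% is cropped out.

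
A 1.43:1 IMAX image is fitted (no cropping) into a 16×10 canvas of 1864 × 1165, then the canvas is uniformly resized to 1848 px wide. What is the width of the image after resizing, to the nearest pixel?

In the 1864×1165 frame the image fills the height: width = 1165 × 1.430 ≈ 1665.95 px.
Scaling 1864 → 1848 is ×0.9914, so the width becomes 1665.95 × 0.9914 ≈ 1651.65 px.

1652 px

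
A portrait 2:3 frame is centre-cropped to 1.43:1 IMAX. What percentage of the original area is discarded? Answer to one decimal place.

1.43:1 IMAX is wider than portrait 2:3, so the crop keeps the full width and trims the height.
(0.667)/(1.430) ≈ 0.466 of the area survives, leaving 53.38% discarded.

53.4%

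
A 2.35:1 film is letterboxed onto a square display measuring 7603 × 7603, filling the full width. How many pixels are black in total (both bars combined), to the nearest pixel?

That makes the image 3235.3191 px tall (7603 / 2.350).
7603 − 3235.3191 = 4367.6809 px of bars.
Bar area = 4367.6809 × 7603 ≈ 33207478 px.

33207478 pixels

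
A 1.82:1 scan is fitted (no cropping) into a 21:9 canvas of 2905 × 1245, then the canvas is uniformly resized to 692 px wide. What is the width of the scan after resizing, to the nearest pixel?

540 px

In the 2905×1245 frame the scan fills the height: width = 1245 × 1.820 ≈ 2265.90 px.
Resizing to 692 px wide multiplies everything by 0.2382: 2265.90 → 539.76 px.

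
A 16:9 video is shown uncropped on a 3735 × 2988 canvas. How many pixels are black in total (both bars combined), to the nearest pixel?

16:9 (1.778) > 5:4 (1.250), so the video fills the width.
That makes the image 2100.9375 px tall (3735 × 9/16).
2988 − 2100.9375 = 887.0625 px of bars.
Bar area = 887.0625 × 3735 ≈ 3313178 px.

3313178 pixels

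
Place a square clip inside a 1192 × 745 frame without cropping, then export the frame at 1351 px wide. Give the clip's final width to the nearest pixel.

844 px

At 1192×745 the clip is height-limited, so width = 745 × 1/1 ≈ 745.00 px.
Scaling 1192 → 1351 is ×1.1334, so the width becomes 745.00 × 1.1334 ≈ 844.38 px.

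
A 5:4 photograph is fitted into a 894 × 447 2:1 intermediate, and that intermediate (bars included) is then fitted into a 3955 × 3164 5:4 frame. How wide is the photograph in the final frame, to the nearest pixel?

2472 px

Inside the 894×447 canvas the photograph is height-limited at 558.75 × 447.00.
The 2:1 canvas is width-limited in 3955×3164, giving 3955.00 × 1977.50; scale factor 4.4239.
The photograph scales with it: width 558.75 × 4.4239 ≈ 2471.88.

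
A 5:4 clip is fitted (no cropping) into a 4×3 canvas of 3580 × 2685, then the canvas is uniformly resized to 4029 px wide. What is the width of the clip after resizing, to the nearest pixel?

3777 px

Fitted into 3580×2685, the clip spans the height; its width is 2685 × 5/4 ≈ 3356.25 px.
Resizing to 4029 px wide multiplies everything by 1.1254: 3356.25 → 3777.19 px.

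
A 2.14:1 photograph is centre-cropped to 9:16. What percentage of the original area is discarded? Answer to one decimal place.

The height stays; only width is cut (since 9:16 is narrower than 2.14:1).
Fraction kept = (0.562)/(2.140) ≈ 26.29%, so 73.71% is lost.

73.7%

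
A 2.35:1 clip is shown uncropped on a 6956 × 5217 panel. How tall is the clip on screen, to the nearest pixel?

2.35:1 is wider than 4:3, so it spans the full width.
The clip is 6956 / 2.350 ≈ 2960.00 px tall.

2960 px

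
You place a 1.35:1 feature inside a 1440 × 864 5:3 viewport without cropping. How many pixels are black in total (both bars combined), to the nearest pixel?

236390 pixels

1.35:1 is narrower than 5:3, so it spans the full height.
That makes the image 1166.4000 px wide (864 × 1.350).
1440 − 1166.4000 = 273.6000 px of bars.
Bar area = 273.6000 × 864 ≈ 236390 px.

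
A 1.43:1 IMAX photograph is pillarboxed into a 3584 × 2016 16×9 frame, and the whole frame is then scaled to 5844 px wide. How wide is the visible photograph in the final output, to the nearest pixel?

4701 px

At 3584×2016 the photograph is height-limited, so width = 2016 × 1.430 ≈ 2882.88 px.
Resizing to 5844 px wide multiplies everything by 1.6306: 2882.88 → 4700.77 px.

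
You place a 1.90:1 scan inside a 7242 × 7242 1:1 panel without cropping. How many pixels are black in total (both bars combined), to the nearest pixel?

24843109 pixels

1.90:1 (1.900) > 1:1 (1.000), so the scan fills the width.
The scan is 7242 / 1.900 ≈ 3811.5789 px tall.
Leftover height: 7242 − 3811.5789 = 3430.4211 px.
Bar area = 3430.4211 × 7242 ≈ 24843109 px.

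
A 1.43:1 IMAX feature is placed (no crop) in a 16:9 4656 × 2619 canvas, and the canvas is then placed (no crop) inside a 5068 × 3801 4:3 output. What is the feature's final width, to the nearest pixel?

4077 px

First fit — 1.43:1 IMAX into 4656×2619 spans the height: 3745.17 × 2619.00.
Second fit — the 16:9 canvas into 5068×3801 spans the width: 5068.00 × 2850.75 (×1.0885 from 4656×2619).
Applying the same ×1.0885: 3745.17 → 4076.57.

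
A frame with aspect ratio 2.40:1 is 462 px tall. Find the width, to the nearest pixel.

Width = 462 × 2.400 = 1108.80.

1109 px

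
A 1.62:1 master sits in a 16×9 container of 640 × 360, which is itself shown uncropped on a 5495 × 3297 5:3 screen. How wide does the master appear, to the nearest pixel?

First fit — 1.62:1 into 640×360 spans the height: 583.20 × 360.00.
The 16×9 canvas is width-limited in 5495×3297, giving 5495.00 × 3090.94; scale factor 8.5859.
Applying the same ×8.5859: 583.20 → 5007.32.

5007 px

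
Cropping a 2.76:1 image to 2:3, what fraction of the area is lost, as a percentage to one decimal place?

The height stays; only width is cut (since 2:3 is narrower than 2.76:1).
Area ratio = (0.667)/(2.760) = 24.15%; the remaining 75.85% is cropped out.

75.8%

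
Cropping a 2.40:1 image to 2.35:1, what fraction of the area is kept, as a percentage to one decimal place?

Going from 2.40:1 to 2.35:1 means cutting width while keeping height.
Fraction kept = (2.350)/(2.400) ≈ 97.92%.

97.9%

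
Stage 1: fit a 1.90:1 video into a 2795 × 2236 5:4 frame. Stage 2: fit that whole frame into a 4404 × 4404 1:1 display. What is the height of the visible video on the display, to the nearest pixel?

2318 px

Inside the 2795×2236 canvas the video is width-limited at 2795.00 × 1471.05.
The 5:4 canvas is width-limited in 4404×4404, giving 4404.00 × 3523.20; scale factor 1.5757.
The video scales with it: height 1471.05 × 1.5757 ≈ 2317.89.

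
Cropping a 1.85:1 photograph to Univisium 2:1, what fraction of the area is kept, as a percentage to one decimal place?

92.5%

Univisium 2:1 is wider than 1.85:1, so the crop keeps the full width and trims the height.
Area ratio = (1.850)/(2.000) = 92.50% retained.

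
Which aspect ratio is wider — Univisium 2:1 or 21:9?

Univisium 2:1 = 2 and 21:9 = 2.333; 2.333 > 2.

21:9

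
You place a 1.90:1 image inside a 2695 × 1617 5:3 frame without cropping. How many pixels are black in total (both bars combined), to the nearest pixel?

1.90:1 (1.900) > 5:3 (1.667), so the image fills the width.
Content height = 2695 / 1.900 ≈ 1418.4211 px.
1617 − 1418.4211 = 198.5789 px of bars.
Bar area = 198.5789 × 2695 ≈ 535170 px.

535170 pixels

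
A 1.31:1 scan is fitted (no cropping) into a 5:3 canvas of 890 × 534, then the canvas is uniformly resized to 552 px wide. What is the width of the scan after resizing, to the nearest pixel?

434 px

Fitted into 890×534, the scan spans the height; its width is 534 × 1.310 ≈ 699.54 px.
Resizing to 552 px wide multiplies everything by 0.6202: 699.54 → 433.87 px.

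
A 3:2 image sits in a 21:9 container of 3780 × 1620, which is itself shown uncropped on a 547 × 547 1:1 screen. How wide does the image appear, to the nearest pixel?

First fit — 3:2 into 3780×1620 spans the height: 2430.00 × 1620.00.
The 21:9 canvas is width-limited in 547×547, giving 547.00 × 234.43; scale factor 0.1447.
Applying the same ×0.1447: 2430.00 → 351.64.

352 px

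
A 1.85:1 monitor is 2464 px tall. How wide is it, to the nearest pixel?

At 1.85:1, 2464 × 1.850 ≈ 4558.40.

4558 px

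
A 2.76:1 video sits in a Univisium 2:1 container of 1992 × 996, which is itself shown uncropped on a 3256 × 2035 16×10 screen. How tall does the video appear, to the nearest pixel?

1180 px

2.76:1 in 1992×996: fills the width, so the video is 1992.00 × 721.74.
Univisium 2:1 in 3256×2035: fills the width, so the intermediate becomes 3256.00 × 1628.00 — a scale of ×1.6345.
Applying the same ×1.6345: 721.74 → 1179.71.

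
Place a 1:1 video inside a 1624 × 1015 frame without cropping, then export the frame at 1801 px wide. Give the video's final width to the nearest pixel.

At 1624×1015 the video is height-limited, so width = 1015 × 1/1 ≈ 1015.00 px.
Resizing to 1801 px wide multiplies everything by 1.1090: 1015.00 → 1125.62 px.

1126 px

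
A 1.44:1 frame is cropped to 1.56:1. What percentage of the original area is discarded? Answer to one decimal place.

Going from 1.44:1 to 1.56:1 means cutting height while keeping width.
Fraction kept = (1.440)/(1.560) ≈ 92.31%, so 7.69% is lost.

7.7%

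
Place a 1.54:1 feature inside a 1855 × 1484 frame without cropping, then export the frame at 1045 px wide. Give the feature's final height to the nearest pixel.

679 px

Fitted into 1855×1484, the feature spans the width; its height is 1855 / 1.540 ≈ 1204.55 px.
Scaling 1855 → 1045 is ×0.5633, so the height becomes 1204.55 × 0.5633 ≈ 678.57 px.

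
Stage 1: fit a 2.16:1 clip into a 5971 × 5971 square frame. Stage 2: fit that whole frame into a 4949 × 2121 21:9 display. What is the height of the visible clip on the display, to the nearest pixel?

982 px

Inside the 5971×5971 canvas the clip is width-limited at 5971.00 × 2764.35.
Second fit — the square canvas into 4949×2121 spans the height: 2121.00 × 2121.00 (×0.3552 from 5971×5971).
The clip scales with it: height 2764.35 × 0.3552 ≈ 981.94.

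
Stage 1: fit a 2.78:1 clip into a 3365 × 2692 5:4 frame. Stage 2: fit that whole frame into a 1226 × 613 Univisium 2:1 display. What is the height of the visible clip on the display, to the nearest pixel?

276 px

2.78:1 in 3365×2692: fills the width, so the clip is 3365.00 × 1210.43.
5:4 in 1226×613: fills the height, so the intermediate becomes 766.25 × 613.00 — a scale of ×0.2277.
Applying the same ×0.2277: 1210.43 → 275.63.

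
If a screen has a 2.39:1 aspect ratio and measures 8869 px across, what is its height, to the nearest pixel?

3711 px

At 2.39:1, 8869 / 2.390 ≈ 3710.88.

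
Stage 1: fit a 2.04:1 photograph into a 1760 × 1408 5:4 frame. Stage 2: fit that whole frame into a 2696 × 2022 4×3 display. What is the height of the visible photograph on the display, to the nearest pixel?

1239 px

Inside the 1760×1408 canvas the photograph is width-limited at 1760.00 × 862.75.
Second fit — the 5:4 canvas into 2696×2022 spans the height: 2527.50 × 2022.00 (×1.4361 from 1760×1408).
So the photograph's height is 862.75 × 1.4361 ≈ 1238.97.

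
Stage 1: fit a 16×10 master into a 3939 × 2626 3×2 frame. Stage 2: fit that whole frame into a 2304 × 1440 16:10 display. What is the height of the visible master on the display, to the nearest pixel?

1350 px

16×10 in 3939×2626: fills the width, so the master is 3939.00 × 2461.88.
3×2 in 2304×1440: fills the height, so the intermediate becomes 2160.00 × 1440.00 — a scale of ×0.5484.
The master scales with it: height 2461.88 × 0.5484 ≈ 1350.00.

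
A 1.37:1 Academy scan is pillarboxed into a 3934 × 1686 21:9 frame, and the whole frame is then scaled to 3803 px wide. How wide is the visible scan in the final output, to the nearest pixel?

At 3934×1686 the scan is height-limited, so width = 1686 × 1.370 ≈ 2309.82 px.
The frame scales by 3803/3934 = 0.9667; 2309.82 × 0.9667 ≈ 2232.90 px.

2233 px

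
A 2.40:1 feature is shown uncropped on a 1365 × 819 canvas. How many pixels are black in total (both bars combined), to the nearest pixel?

341591 pixels

2.40:1 is wider than 5:3, so it spans the full width.
The feature is 1365 / 2.400 ≈ 568.7500 px tall.
819 − 568.7500 = 250.2500 px of bars.
Across the 1365-px span: 250.2500 × 1365 ≈ 341591 px.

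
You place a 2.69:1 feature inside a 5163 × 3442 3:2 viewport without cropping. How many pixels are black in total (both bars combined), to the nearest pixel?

2.69:1 (2.690) > 3:2 (1.500), so the feature fills the width.
The feature is 5163 / 2.690 ≈ 1919.3309 px tall.
Black = 3442 − 1919.3309 = 1522.6691 px.
Bar area = 1522.6691 × 5163 ≈ 7861541 px.

7861541 pixels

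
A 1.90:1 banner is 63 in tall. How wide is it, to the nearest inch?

120 in

At 1.90:1, 63 × 1.900 ≈ 119.70.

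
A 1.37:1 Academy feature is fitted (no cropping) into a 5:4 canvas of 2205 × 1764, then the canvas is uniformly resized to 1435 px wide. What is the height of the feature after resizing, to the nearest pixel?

1047 px

Fitted into 2205×1764, the feature spans the width; its height is 2205 / 1.370 ≈ 1609.49 px.
The frame scales by 1435/2205 = 0.6508; 1609.49 × 0.6508 ≈ 1047.45 px.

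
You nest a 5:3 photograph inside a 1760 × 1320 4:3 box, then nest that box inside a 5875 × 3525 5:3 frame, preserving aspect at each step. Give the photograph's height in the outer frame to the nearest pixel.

2820 px

First fit — 5:3 into 1760×1320 spans the width: 1760.00 × 1056.00.
4:3 in 5875×3525: fills the height, so the intermediate becomes 4700.00 × 3525.00 — a scale of ×2.6705.
So the photograph's height is 1056.00 × 2.6705 ≈ 2820.00.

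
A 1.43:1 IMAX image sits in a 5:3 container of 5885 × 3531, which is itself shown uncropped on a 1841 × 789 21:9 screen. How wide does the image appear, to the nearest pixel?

Inside the 5885×3531 canvas the image is height-limited at 5049.33 × 3531.00.
Second fit — the 5:3 canvas into 1841×789 spans the height: 1315.00 × 789.00 (×0.2234 from 5885×3531).
Applying the same ×0.2234: 5049.33 → 1128.27.

1128 px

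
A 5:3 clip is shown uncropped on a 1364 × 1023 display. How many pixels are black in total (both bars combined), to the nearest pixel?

279074 pixels

5:3 (1.667) > 4:3 (1.333), so the clip fills the width.
Content height = 1364 × 3/5 ≈ 818.4000 px.
Black = 1023 − 818.4000 = 204.6000 px.
That's 204.6000 × 1364 ≈ 279074 black pixels.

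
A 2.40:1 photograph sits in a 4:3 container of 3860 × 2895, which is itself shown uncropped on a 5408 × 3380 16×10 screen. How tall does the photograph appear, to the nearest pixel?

1878 px

First fit — 2.40:1 into 3860×2895 spans the width: 3860.00 × 1608.33.
Second fit — the 4:3 canvas into 5408×3380 spans the height: 4506.67 × 3380.00 (×1.1675 from 3860×2895).
So the photograph's height is 1608.33 × 1.1675 ≈ 1877.78.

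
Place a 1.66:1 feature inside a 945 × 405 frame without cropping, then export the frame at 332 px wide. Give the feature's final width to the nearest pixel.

236 px

At 945×405 the feature is height-limited, so width = 405 × 1.660 ≈ 672.30 px.
Resizing to 332 px wide multiplies everything by 0.3513: 672.30 → 236.19 px.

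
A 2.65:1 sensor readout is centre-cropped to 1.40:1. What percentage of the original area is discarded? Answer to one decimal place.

47.2%

The height stays; only width is cut (since 1.40:1 is narrower than 2.65:1).
Fraction kept = (1.400)/(2.650) ≈ 52.83%, so 47.17% is lost.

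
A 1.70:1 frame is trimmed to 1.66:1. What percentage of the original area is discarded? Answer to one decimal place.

2.4%

The height stays; only width is cut (since 1.66:1 is narrower than 1.70:1).
(1.660)/(1.700) ≈ 0.976 of the area survives, leaving 2.35% discarded.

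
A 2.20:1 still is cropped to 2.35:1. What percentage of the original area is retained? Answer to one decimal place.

Going from 2.20:1 to 2.35:1 means cutting height while keeping width.
(2.200)/(2.350) ≈ 0.936 of the area survives.

93.6%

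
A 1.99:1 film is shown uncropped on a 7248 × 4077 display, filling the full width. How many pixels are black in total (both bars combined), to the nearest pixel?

3151350 pixels

The film is 7248 / 1.990 ≈ 3642.2111 px tall.
4077 − 3642.2111 = 434.7889 px of bars.
That's 434.7889 × 7248 ≈ 3151350 black pixels.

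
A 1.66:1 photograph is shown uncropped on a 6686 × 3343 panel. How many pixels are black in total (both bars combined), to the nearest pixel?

1.66:1 is narrower than Univisium 2:1, so it spans the full height.
Content width = 3343 × 1.660 ≈ 5549.3800 px.
Leftover width: 6686 − 5549.3800 = 1136.6200 px.
That's 1136.6200 × 3343 ≈ 3799721 black pixels.

3799721 pixels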